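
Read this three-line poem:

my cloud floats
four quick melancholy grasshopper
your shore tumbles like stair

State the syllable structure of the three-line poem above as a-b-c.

3-9-6

Line 1: my(1) + cloud(1) + floats(1) = 3
Line 2: four(1) + quick(1) + melancholy(4) + grasshopper(3) = 9
Line 3: your(1) + shore(1) + tumbles(2) + like(1) + stair(1) = 6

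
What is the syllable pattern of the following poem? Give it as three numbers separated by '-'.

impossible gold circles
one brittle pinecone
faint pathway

7-5-3

Line 1: "impossible gold circles": 4+1+2 = 7
Line 2: "one brittle pinecone": 1+2+2 = 5
Line 3: "faint pathway": 1+2 = 3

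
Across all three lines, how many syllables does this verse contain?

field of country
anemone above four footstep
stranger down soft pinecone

Line 1: "field of country": 1+1+2 = 4
Line 2: "anemone above four footstep": 4+2+1+2 = 9
Line 3: "stranger down soft pinecone": 2+1+1+2 = 6
Total: 4 + 9 + 6 = 19

19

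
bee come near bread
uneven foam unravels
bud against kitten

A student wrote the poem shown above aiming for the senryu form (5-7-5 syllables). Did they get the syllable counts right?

No

Line 1: bee(1) + come(1) + near(1) + bread(1) = 4 (expected 5)
Line 2: uneven(3) + foam(1) + unravels(3) = 7 ✓
Line 3: bud(1) + against(2) + kitten(2) = 5 ✓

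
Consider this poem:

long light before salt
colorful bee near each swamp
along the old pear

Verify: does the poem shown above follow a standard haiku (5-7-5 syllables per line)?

Yes

Line 1: "long light before salt": 1+1+2+1 = 5 ✓
Line 2: "colorful bee near each swamp": 3+1+1+1+1 = 7 ✓
Line 3: "along the old pear": 2+1+1+1 = 5 ✓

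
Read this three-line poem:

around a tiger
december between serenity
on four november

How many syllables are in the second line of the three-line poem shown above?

9

The second line: december(3) + between(2) + serenity(4) = 9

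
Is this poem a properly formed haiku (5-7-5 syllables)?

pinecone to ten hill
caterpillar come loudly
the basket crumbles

Yes

Line 1: "pinecone to ten hill": 2+1+1+1 = 5 ✓
Line 2: "caterpillar come loudly": 4+1+2 = 7 ✓
Line 3: "the basket crumbles": 1+2+2 = 5 ✓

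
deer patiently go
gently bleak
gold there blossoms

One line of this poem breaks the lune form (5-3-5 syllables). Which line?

The third line

Line 1: deer (1), patiently (3), go (1) → 5 ✓
Line 2: gently (2), bleak (1) → 3 ✓
Line 3: gold (1), there (1), blossoms (2) → 4 (expected 5)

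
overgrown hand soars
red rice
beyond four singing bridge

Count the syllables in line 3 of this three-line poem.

6

Line 3: beyond(2) + four(1) + singing(2) + bridge(1) = 6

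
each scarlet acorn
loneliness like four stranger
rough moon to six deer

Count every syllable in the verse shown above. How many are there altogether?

Line 1: "each scarlet acorn": 1+2+2 = 5
Line 2: "loneliness like four stranger": 3+1+1+2 = 7
Line 3: "rough moon to six deer": 1+1+1+1+1 = 5
Total: 5 + 7 + 5 = 17

17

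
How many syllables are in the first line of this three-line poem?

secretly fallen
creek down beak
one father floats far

5

The first line: secretly(3) + fallen(2) = 5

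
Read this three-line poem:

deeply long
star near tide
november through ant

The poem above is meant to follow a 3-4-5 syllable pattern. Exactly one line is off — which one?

The second line

Line 1: deeply (2), long (1) → 3 ✓
Line 2: star (1), near (1), tide (1) → 3 (expected 4)
Line 3: november (3), through (1), ant (1) → 5 ✓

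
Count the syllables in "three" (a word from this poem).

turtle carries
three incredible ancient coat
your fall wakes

1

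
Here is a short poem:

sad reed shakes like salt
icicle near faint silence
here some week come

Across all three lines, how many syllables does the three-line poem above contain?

16

Line 1: sad (1), reed (1), shakes (1), like (1), salt (1) → 5
Line 2: icicle (3), near (1), faint (1), silence (2) → 7
Line 3: here (1), some (1), week (1), come (1) → 4
Total: 5 + 7 + 4 = 16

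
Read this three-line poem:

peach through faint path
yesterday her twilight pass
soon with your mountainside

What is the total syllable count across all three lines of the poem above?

Line 1: peach(1) + through(1) + faint(1) + path(1) = 4
Line 2: yesterday(3) + her(1) + twilight(2) + pass(1) = 7
Line 3: soon(1) + with(1) + your(1) + mountainside(3) = 6
Total: 4 + 7 + 6 = 17

17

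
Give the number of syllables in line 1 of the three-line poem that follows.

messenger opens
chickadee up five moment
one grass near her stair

Line 1: messenger (3), opens (2) → 5

5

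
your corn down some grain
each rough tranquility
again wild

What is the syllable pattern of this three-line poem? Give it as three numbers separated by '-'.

5-6-3

Line 1: your(1) + corn(1) + down(1) + some(1) + grain(1) = 5
Line 2: each(1) + rough(1) + tranquility(4) = 6
Line 3: again(2) + wild(1) = 3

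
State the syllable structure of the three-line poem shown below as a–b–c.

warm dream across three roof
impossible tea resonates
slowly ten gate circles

Line 1: warm (1), dream (1), across (2), three (1), roof (1) → 6
Line 2: impossible (4), tea (1), resonates (3) → 8
Line 3: slowly (2), ten (1), gate (1), circles (2) → 6

6–8–6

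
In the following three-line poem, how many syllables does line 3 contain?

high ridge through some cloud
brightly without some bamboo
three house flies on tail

Line 3: "three house flies on tail": 1+1+1+1+1 = 5

5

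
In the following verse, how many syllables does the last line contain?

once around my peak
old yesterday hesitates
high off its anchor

5

The last line: high(1) + off(1) + its(1) + anchor(2) = 5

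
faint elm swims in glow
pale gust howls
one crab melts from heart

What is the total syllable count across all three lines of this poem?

Line 1: faint (1), elm (1), swims (1), in (1), glow (1) → 5
Line 2: pale (1), gust (1), howls (1) → 3
Line 3: one (1), crab (1), melts (1), from (1), heart (1) → 5
Total: 5 + 3 + 5 = 13

13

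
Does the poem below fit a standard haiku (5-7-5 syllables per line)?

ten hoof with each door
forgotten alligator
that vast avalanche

Line 1: ten(1) + hoof(1) + with(1) + each(1) + door(1) = 5 ✓
Line 2: forgotten(3) + alligator(4) = 7 ✓
Line 3: that(1) + vast(1) + avalanche(3) = 5 ✓

Yes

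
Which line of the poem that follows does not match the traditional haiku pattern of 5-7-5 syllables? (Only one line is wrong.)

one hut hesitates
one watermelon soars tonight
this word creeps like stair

Line 2

Line 1: "one hut hesitates": 1+1+3 = 5 ✓
Line 2: "one watermelon soars tonight": 1+4+1+2 = 8 (expected 7)
Line 3: "this word creeps like stair": 1+1+1+1+1 = 5 ✓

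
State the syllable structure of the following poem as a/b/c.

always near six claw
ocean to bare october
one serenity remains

Line 1: always(2) + near(1) + six(1) + claw(1) = 5
Line 2: ocean(2) + to(1) + bare(1) + october(3) = 7
Line 3: one(1) + serenity(4) + remains(2) = 7

5/7/7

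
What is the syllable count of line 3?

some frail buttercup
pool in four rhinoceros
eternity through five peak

Line 3: "eternity through five peak": 4+1+1+1 = 7

7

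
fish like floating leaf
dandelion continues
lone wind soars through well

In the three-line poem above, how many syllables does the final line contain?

The final line: "lone wind soars through well": 1+1+1+1+1 = 5

5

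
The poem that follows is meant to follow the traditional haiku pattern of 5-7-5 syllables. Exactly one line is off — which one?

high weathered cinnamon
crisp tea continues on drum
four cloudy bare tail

Line 1

Line 1: high (1), weathered (2), cinnamon (3) → 6 (expected 5)
Line 2: crisp (1), tea (1), continues (3), on (1), drum (1) → 7 ✓
Line 3: four (1), cloudy (2), bare (1), tail (1) → 5 ✓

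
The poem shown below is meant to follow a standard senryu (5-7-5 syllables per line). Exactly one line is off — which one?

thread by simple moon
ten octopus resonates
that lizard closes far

The third line

Line 1: "thread by simple moon": 1+1+2+1 = 5 ✓
Line 2: "ten octopus resonates": 1+3+3 = 7 ✓
Line 3: "that lizard closes far": 1+2+2+1 = 6 (expected 5)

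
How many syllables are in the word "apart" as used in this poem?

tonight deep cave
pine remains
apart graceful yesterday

2

"apart" has 2 syllables.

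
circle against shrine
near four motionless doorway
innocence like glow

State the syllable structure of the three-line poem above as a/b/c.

Line 1: circle(2) + against(2) + shrine(1) = 5
Line 2: near(1) + four(1) + motionless(3) + doorway(2) = 7
Line 3: innocence(3) + like(1) + glow(1) = 5

5/7/5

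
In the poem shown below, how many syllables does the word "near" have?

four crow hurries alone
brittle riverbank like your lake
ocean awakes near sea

1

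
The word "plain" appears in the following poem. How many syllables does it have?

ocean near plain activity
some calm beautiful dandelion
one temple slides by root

"plain" has 1 syllable.

1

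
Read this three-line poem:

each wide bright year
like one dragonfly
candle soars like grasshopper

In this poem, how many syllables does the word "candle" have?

2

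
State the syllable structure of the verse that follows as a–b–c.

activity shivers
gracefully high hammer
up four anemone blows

6–6–7

Line 1: activity(4) + shivers(2) = 6
Line 2: gracefully(3) + high(1) + hammer(2) = 6
Line 3: up(1) + four(1) + anemone(4) + blows(1) = 7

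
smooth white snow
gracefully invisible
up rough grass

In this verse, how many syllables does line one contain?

3

Line one: smooth(1) + white(1) + snow(1) = 3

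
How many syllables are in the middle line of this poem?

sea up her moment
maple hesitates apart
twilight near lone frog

The middle line: "maple hesitates apart": 2+3+2 = 7

7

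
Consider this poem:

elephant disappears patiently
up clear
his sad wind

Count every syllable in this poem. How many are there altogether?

Line 1: "elephant disappears patiently": 3+3+3 = 9
Line 2: "up clear": 1+1 = 2
Line 3: "his sad wind": 1+1+1 = 3
Total: 9 + 2 + 3 = 14

14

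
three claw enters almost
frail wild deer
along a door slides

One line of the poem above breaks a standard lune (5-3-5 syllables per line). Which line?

The first line

Line 1: three(1) + claw(1) + enters(2) + almost(2) = 6 (expected 5)
Line 2: frail(1) + wild(1) + deer(1) = 3 ✓
Line 3: along(2) + a(1) + door(1) + slides(1) = 5 ✓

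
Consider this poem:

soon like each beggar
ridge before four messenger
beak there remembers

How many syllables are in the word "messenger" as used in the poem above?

3

"messenger" has 3 syllables.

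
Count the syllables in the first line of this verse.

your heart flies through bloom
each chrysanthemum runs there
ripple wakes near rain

The first line: your (1), heart (1), flies (1), through (1), bloom (1) → 5

5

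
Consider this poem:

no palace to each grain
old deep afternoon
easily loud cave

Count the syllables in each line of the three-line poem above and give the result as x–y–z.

6–5–5

Line 1: "no palace to each grain": 1+2+1+1+1 = 6
Line 2: "old deep afternoon": 1+1+3 = 5
Line 3: "easily loud cave": 3+1+1 = 5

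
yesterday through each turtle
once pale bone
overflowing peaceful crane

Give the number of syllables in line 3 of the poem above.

Line 3: "overflowing peaceful crane": 4+2+1 = 7

7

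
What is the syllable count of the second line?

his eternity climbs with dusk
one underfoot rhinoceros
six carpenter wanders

The second line: "one underfoot rhinoceros": 1+3+4 = 8

8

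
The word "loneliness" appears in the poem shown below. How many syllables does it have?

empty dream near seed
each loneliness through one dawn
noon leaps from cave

"loneliness" has 3 syllables.

3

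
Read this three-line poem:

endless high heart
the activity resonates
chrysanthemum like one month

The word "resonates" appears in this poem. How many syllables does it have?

"resonates" has 3 syllables.

3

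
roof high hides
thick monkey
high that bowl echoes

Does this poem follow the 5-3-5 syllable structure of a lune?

No

Line 1: roof(1) + high(1) + hides(1) = 3 (expected 5)
Line 2: thick(1) + monkey(2) = 3 ✓
Line 3: high(1) + that(1) + bowl(1) + echoes(2) = 5 ✓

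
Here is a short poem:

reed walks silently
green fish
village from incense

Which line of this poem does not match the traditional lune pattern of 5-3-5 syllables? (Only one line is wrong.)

Line 1: reed (1), walks (1), silently (3) → 5 ✓
Line 2: green (1), fish (1) → 2 (expected 3)
Line 3: village (2), from (1), incense (2) → 5 ✓

Line 2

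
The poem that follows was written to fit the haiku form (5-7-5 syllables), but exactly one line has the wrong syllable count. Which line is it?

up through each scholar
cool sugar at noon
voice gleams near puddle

Line 1: up(1) + through(1) + each(1) + scholar(2) = 5 ✓
Line 2: cool(1) + sugar(2) + at(1) + noon(1) = 5 (expected 7)
Line 3: voice(1) + gleams(1) + near(1) + puddle(2) = 5 ✓

Line 2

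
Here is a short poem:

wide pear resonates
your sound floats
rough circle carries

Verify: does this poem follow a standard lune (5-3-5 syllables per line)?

Yes

Line 1: "wide pear resonates": 1+1+3 = 5 ✓
Line 2: "your sound floats": 1+1+1 = 3 ✓
Line 3: "rough circle carries": 1+2+2 = 5 ✓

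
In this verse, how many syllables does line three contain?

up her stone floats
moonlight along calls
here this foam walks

Line three: "here this foam walks": 1+1+1+1 = 4

4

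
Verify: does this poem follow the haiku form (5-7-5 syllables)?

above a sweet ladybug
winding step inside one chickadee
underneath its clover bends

Line 1: above(2) + a(1) + sweet(1) + ladybug(3) = 7 (expected 5)
Line 2: winding(2) + step(1) + inside(2) + one(1) + chickadee(3) = 9 (expected 7)
Line 3: underneath(3) + its(1) + clover(2) + bends(1) = 7 (expected 5)

No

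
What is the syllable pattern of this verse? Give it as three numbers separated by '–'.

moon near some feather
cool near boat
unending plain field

5–3–5

Line 1: moon (1), near (1), some (1), feather (2) → 5
Line 2: cool (1), near (1), boat (1) → 3
Line 3: unending (3), plain (1), field (1) → 5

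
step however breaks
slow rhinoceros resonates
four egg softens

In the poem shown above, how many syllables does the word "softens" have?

2

"softens" has 2 syllables.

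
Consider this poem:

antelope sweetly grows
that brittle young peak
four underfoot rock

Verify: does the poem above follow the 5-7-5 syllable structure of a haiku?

Line 1: antelope(3) + sweetly(2) + grows(1) = 6 (expected 5)
Line 2: that(1) + brittle(2) + young(1) + peak(1) = 5 (expected 7)
Line 3: four(1) + underfoot(3) + rock(1) = 5 ✓

No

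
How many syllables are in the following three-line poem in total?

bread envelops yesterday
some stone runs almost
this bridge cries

15

Line 1: bread (1), envelops (3), yesterday (3) → 7
Line 2: some (1), stone (1), runs (1), almost (2) → 5
Line 3: this (1), bridge (1), cries (1) → 3
Total: 7 + 5 + 3 = 15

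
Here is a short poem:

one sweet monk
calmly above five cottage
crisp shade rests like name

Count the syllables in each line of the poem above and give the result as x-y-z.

Line 1: "one sweet monk": 1+1+1 = 3
Line 2: "calmly above five cottage": 2+2+1+2 = 7
Line 3: "crisp shade rests like name": 1+1+1+1+1 = 5

3-7-5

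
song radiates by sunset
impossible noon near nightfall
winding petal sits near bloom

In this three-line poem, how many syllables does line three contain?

7

Line three: "winding petal sits near bloom": 2+2+1+1+1 = 7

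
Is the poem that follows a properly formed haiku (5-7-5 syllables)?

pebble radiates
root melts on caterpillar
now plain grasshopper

Yes

Line 1: pebble (2), radiates (3) → 5 ✓
Line 2: root (1), melts (1), on (1), caterpillar (4) → 7 ✓
Line 3: now (1), plain (1), grasshopper (3) → 5 ✓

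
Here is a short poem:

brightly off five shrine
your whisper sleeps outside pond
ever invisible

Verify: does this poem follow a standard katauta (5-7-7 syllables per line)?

No

Line 1: brightly(2) + off(1) + five(1) + shrine(1) = 5 ✓
Line 2: your(1) + whisper(2) + sleeps(1) + outside(2) + pond(1) = 7 ✓
Line 3: ever(2) + invisible(4) = 6 (expected 7)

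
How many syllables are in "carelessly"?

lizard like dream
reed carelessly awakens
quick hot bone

3

"carelessly" has 3 syllables.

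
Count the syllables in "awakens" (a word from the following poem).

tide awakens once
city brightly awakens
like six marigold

"awakens" has 3 syllables.

3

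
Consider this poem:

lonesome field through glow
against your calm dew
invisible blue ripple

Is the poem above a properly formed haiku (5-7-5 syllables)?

No

Line 1: lonesome(2) + field(1) + through(1) + glow(1) = 5 ✓
Line 2: against(2) + your(1) + calm(1) + dew(1) = 5 (expected 7)
Line 3: invisible(4) + blue(1) + ripple(2) = 7 (expected 5)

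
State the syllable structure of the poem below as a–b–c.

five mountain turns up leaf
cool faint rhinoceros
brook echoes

6–6–3

Line 1: "five mountain turns up leaf": 1+2+1+1+1 = 6
Line 2: "cool faint rhinoceros": 1+1+4 = 6
Line 3: "brook echoes": 1+2 = 3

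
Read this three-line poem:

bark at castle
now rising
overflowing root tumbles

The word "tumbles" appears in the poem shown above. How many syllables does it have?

"tumbles" has 2 syllables.

2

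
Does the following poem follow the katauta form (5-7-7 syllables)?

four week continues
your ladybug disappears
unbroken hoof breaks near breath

Line 1: four(1) + week(1) + continues(3) = 5 ✓
Line 2: your(1) + ladybug(3) + disappears(3) = 7 ✓
Line 3: unbroken(3) + hoof(1) + breaks(1) + near(1) + breath(1) = 7 ✓

Yes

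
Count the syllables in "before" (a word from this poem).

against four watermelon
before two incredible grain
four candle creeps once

2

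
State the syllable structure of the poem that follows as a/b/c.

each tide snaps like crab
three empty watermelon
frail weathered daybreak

5/7/5

Line 1: each(1) + tide(1) + snaps(1) + like(1) + crab(1) = 5
Line 2: three(1) + empty(2) + watermelon(4) = 7
Line 3: frail(1) + weathered(2) + daybreak(2) = 5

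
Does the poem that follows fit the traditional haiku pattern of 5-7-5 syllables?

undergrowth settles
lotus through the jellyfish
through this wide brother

Yes

Line 1: undergrowth(3) + settles(2) = 5 ✓
Line 2: lotus(2) + through(1) + the(1) + jellyfish(3) = 7 ✓
Line 3: through(1) + this(1) + wide(1) + brother(2) = 5 ✓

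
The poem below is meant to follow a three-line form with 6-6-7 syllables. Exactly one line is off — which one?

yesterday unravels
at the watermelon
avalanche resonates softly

Line 1: yesterday(3) + unravels(3) = 6 ✓
Line 2: at(1) + the(1) + watermelon(4) = 6 ✓
Line 3: avalanche(3) + resonates(3) + softly(2) = 8 (expected 7)

Line 3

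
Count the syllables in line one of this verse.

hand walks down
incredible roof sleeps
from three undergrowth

3

Line one: hand(1) + walks(1) + down(1) = 3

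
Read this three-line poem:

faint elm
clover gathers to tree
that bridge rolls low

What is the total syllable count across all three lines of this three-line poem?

12

Line 1: faint (1), elm (1) → 2
Line 2: clover (2), gathers (2), to (1), tree (1) → 6
Line 3: that (1), bridge (1), rolls (1), low (1) → 4
Total: 2 + 6 + 4 = 12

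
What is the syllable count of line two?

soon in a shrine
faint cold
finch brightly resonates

Line two: faint(1) + cold(1) = 2

2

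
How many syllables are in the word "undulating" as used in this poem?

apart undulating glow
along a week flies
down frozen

4

"undulating" has 4 syllables.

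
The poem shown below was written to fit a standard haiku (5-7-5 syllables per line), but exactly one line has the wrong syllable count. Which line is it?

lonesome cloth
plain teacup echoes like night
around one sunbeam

The first line

Line 1: "lonesome cloth": 2+1 = 3 (expected 5)
Line 2: "plain teacup echoes like night": 1+2+2+1+1 = 7 ✓
Line 3: "around one sunbeam": 2+1+2 = 5 ✓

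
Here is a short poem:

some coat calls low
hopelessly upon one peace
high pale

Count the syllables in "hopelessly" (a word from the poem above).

"hopelessly" has 3 syllables.

3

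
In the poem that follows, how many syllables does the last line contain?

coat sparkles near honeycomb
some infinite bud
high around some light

The last line: high (1), around (2), some (1), light (1) → 5

5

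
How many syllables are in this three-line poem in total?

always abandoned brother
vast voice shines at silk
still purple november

18

Line 1: "always abandoned brother": 2+3+2 = 7
Line 2: "vast voice shines at silk": 1+1+1+1+1 = 5
Line 3: "still purple november": 1+2+3 = 6
Total: 7 + 5 + 6 = 18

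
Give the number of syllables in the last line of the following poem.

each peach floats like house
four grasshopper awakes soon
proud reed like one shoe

The last line: "proud reed like one shoe": 1+1+1+1+1 = 5

5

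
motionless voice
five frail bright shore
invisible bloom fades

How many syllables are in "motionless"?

3

"motionless" has 3 syllables.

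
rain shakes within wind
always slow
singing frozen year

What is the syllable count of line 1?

5

Line 1: rain (1), shakes (1), within (2), wind (1) → 5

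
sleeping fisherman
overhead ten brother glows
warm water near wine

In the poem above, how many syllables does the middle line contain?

7

The middle line: overhead(3) + ten(1) + brother(2) + glows(1) = 7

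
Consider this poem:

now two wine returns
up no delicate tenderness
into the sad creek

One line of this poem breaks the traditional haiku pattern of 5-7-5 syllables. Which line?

The second line

Line 1: "now two wine returns": 1+1+1+2 = 5 ✓
Line 2: "up no delicate tenderness": 1+1+3+3 = 8 (expected 7)
Line 3: "into the sad creek": 2+1+1+1 = 5 ✓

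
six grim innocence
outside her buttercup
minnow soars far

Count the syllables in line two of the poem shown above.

Line two: "outside her buttercup": 2+1+3 = 6

6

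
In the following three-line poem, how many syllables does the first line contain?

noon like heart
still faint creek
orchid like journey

3

The first line: "noon like heart": 1+1+1 = 3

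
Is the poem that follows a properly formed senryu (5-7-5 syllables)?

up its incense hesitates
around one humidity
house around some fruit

No

Line 1: "up its incense hesitates": 1+1+2+3 = 7 (expected 5)
Line 2: "around one humidity": 2+1+4 = 7 ✓
Line 3: "house around some fruit": 1+2+1+1 = 5 ✓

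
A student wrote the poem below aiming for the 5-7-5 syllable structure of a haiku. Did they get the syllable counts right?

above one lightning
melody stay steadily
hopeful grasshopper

Yes

Line 1: above(2) + one(1) + lightning(2) = 5 ✓
Line 2: melody(3) + stay(1) + steadily(3) = 7 ✓
Line 3: hopeful(2) + grasshopper(3) = 5 ✓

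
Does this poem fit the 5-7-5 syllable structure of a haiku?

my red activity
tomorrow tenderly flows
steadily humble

Line 1: my (1), red (1), activity (4) → 6 (expected 5)
Line 2: tomorrow (3), tenderly (3), flows (1) → 7 ✓
Line 3: steadily (3), humble (2) → 5 ✓

No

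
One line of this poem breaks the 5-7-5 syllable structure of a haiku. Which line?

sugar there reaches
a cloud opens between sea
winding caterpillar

The third line

Line 1: "sugar there reaches": 2+1+2 = 5 ✓
Line 2: "a cloud opens between sea": 1+1+2+2+1 = 7 ✓
Line 3: "winding caterpillar": 2+4 = 6 (expected 5)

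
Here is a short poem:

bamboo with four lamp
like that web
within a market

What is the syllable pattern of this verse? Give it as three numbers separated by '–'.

5–3–5

Line 1: "bamboo with four lamp": 2+1+1+1 = 5
Line 2: "like that web": 1+1+1 = 3
Line 3: "within a market": 2+1+2 = 5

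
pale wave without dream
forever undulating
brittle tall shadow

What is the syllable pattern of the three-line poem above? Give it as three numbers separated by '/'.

5/7/5

Line 1: pale (1), wave (1), without (2), dream (1) → 5
Line 2: forever (3), undulating (4) → 7
Line 3: brittle (2), tall (1), shadow (2) → 5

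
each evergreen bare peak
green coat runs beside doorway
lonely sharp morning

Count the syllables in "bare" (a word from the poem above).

1

"bare" has 1 syllable.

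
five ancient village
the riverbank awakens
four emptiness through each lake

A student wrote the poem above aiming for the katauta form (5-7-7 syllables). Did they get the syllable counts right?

Yes

Line 1: five(1) + ancient(2) + village(2) = 5 ✓
Line 2: the(1) + riverbank(3) + awakens(3) = 7 ✓
Line 3: four(1) + emptiness(3) + through(1) + each(1) + lake(1) = 7 ✓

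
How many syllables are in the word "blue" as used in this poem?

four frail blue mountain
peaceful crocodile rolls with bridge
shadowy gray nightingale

1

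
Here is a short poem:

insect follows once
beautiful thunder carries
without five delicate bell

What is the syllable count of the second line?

The second line: beautiful (3), thunder (2), carries (2) → 7

7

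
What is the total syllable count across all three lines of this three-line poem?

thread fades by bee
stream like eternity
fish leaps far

13

Line 1: thread(1) + fades(1) + by(1) + bee(1) = 4
Line 2: stream(1) + like(1) + eternity(4) = 6
Line 3: fish(1) + leaps(1) + far(1) = 3
Total: 4 + 6 + 3 = 13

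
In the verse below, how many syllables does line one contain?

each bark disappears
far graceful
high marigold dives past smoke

Line one: each(1) + bark(1) + disappears(3) = 5

5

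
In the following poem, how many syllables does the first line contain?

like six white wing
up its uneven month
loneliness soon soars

The first line: like (1), six (1), white (1), wing (1) → 4

4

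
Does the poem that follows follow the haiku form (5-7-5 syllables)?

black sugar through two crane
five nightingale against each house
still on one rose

No

Line 1: black (1), sugar (2), through (1), two (1), crane (1) → 6 (expected 5)
Line 2: five (1), nightingale (3), against (2), each (1), house (1) → 8 (expected 7)
Line 3: still (1), on (1), one (1), rose (1) → 4 (expected 5)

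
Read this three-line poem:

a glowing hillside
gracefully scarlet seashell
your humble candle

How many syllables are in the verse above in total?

Line 1: a (1), glowing (2), hillside (2) → 5
Line 2: gracefully (3), scarlet (2), seashell (2) → 7
Line 3: your (1), humble (2), candle (2) → 5
Total: 5 + 7 + 5 = 17

17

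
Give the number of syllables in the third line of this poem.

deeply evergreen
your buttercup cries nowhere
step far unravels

5

The third line: "step far unravels": 1+1+3 = 5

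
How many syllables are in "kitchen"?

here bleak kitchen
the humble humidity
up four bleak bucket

2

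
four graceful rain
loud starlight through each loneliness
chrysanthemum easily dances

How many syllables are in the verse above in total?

Line 1: four(1) + graceful(2) + rain(1) = 4
Line 2: loud(1) + starlight(2) + through(1) + each(1) + loneliness(3) = 8
Line 3: chrysanthemum(4) + easily(3) + dances(2) = 9
Total: 4 + 8 + 9 = 21

21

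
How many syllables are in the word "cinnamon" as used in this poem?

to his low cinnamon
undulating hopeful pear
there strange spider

"cinnamon" has 3 syllables.

3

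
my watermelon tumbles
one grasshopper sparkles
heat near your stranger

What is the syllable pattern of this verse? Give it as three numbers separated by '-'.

Line 1: my(1) + watermelon(4) + tumbles(2) = 7
Line 2: one(1) + grasshopper(3) + sparkles(2) = 6
Line 3: heat(1) + near(1) + your(1) + stranger(2) = 5

7-6-5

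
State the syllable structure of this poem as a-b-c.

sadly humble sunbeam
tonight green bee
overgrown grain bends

6-4-5

Line 1: sadly(2) + humble(2) + sunbeam(2) = 6
Line 2: tonight(2) + green(1) + bee(1) = 4
Line 3: overgrown(3) + grain(1) + bends(1) = 5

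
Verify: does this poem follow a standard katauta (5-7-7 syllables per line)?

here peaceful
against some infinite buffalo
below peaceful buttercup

No

Line 1: here(1) + peaceful(2) = 3 (expected 5)
Line 2: against(2) + some(1) + infinite(3) + buffalo(3) = 9 (expected 7)
Line 3: below(2) + peaceful(2) + buttercup(3) = 7 ✓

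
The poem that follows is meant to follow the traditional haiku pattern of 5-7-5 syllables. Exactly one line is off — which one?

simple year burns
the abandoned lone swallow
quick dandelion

The first line

Line 1: simple(2) + year(1) + burns(1) = 4 (expected 5)
Line 2: the(1) + abandoned(3) + lone(1) + swallow(2) = 7 ✓
Line 3: quick(1) + dandelion(4) = 5 ✓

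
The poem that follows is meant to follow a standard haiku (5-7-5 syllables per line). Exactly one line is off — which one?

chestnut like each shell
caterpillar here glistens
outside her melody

The third line

Line 1: chestnut(2) + like(1) + each(1) + shell(1) = 5 ✓
Line 2: caterpillar(4) + here(1) + glistens(2) = 7 ✓
Line 3: outside(2) + her(1) + melody(3) = 6 (expected 5)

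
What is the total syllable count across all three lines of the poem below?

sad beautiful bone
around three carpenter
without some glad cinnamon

Line 1: "sad beautiful bone": 1+3+1 = 5
Line 2: "around three carpenter": 2+1+3 = 6
Line 3: "without some glad cinnamon": 2+1+1+3 = 7
Total: 5 + 6 + 7 = 18

18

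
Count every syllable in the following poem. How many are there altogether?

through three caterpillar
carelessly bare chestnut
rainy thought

15

Line 1: through(1) + three(1) + caterpillar(4) = 6
Line 2: carelessly(3) + bare(1) + chestnut(2) = 6
Line 3: rainy(2) + thought(1) = 3
Total: 6 + 6 + 3 = 15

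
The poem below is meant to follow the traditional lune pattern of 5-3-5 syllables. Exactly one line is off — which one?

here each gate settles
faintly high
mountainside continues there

Line 1: here (1), each (1), gate (1), settles (2) → 5 ✓
Line 2: faintly (2), high (1) → 3 ✓
Line 3: mountainside (3), continues (3), there (1) → 7 (expected 5)

Line 3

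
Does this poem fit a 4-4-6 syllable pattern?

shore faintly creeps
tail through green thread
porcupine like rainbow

Yes

Line 1: "shore faintly creeps": 1+2+1 = 4 ✓
Line 2: "tail through green thread": 1+1+1+1 = 4 ✓
Line 3: "porcupine like rainbow": 3+1+2 = 6 ✓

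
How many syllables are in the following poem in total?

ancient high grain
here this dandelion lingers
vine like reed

Line 1: ancient(2) + high(1) + grain(1) = 4
Line 2: here(1) + this(1) + dandelion(4) + lingers(2) = 8
Line 3: vine(1) + like(1) + reed(1) = 3
Total: 4 + 8 + 3 = 15

15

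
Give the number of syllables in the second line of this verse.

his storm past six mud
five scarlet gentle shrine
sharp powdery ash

The second line: "five scarlet gentle shrine": 1+2+2+1 = 6

6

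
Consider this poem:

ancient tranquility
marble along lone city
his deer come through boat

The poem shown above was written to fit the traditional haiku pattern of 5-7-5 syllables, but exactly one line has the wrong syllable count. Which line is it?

Line 1

Line 1: "ancient tranquility": 2+4 = 6 (expected 5)
Line 2: "marble along lone city": 2+2+1+2 = 7 ✓
Line 3: "his deer come through boat": 1+1+1+1+1 = 5 ✓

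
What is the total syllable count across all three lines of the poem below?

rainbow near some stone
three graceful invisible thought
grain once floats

16

Line 1: "rainbow near some stone": 2+1+1+1 = 5
Line 2: "three graceful invisible thought": 1+2+4+1 = 8
Line 3: "grain once floats": 1+1+1 = 3
Total: 5 + 8 + 3 = 16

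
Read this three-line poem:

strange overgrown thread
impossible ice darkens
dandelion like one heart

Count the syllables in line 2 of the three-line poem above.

Line 2: impossible (4), ice (1), darkens (2) → 7

7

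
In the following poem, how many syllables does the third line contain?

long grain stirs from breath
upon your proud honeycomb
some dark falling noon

5

The third line: "some dark falling noon": 1+1+2+1 = 5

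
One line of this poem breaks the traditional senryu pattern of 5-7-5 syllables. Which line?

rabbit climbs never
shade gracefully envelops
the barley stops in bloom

The third line

Line 1: rabbit(2) + climbs(1) + never(2) = 5 ✓
Line 2: shade(1) + gracefully(3) + envelops(3) = 7 ✓
Line 3: the(1) + barley(2) + stops(1) + in(1) + bloom(1) = 6 (expected 5)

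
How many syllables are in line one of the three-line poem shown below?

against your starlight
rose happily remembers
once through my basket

5

Line one: against (2), your (1), starlight (2) → 5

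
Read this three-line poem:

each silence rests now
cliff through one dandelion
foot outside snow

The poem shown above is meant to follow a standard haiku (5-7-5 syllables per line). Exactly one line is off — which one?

Line 3

Line 1: each (1), silence (2), rests (1), now (1) → 5 ✓
Line 2: cliff (1), through (1), one (1), dandelion (4) → 7 ✓
Line 3: foot (1), outside (2), snow (1) → 4 (expected 5)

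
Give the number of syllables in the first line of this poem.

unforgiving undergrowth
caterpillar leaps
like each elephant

The first line: "unforgiving undergrowth": 4+3 = 7

7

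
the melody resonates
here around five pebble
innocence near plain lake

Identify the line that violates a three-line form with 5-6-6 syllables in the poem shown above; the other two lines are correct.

Line 1: the(1) + melody(3) + resonates(3) = 7 (expected 5)
Line 2: here(1) + around(2) + five(1) + pebble(2) = 6 ✓
Line 3: innocence(3) + near(1) + plain(1) + lake(1) = 6 ✓

The first line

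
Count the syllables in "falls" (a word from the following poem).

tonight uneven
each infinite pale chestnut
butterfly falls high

"falls" has 1 syllable.

1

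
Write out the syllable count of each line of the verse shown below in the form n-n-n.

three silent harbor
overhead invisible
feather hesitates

5-7-5

Line 1: three(1) + silent(2) + harbor(2) = 5
Line 2: overhead(3) + invisible(4) = 7
Line 3: feather(2) + hesitates(3) = 5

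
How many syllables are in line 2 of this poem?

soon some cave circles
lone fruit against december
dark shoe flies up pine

Line 2: lone (1), fruit (1), against (2), december (3) → 7

7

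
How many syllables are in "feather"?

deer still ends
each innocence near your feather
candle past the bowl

2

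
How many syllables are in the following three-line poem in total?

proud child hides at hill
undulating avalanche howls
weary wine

Line 1: proud (1), child (1), hides (1), at (1), hill (1) → 5
Line 2: undulating (4), avalanche (3), howls (1) → 8
Line 3: weary (2), wine (1) → 3
Total: 5 + 8 + 3 = 16

16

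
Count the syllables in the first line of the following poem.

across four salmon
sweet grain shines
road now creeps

5

The first line: across (2), four (1), salmon (2) → 5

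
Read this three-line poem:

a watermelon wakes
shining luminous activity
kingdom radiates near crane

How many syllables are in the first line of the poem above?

6

The first line: a (1), watermelon (4), wakes (1) → 6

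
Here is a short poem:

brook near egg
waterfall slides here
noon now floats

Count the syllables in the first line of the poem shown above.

3

The first line: brook (1), near (1), egg (1) → 3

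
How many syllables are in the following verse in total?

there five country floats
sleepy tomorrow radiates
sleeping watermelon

19

Line 1: there(1) + five(1) + country(2) + floats(1) = 5
Line 2: sleepy(2) + tomorrow(3) + radiates(3) = 8
Line 3: sleeping(2) + watermelon(4) = 6
Total: 5 + 8 + 6 = 19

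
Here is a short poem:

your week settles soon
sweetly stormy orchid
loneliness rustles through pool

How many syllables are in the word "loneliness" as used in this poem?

"loneliness" has 3 syllables.

3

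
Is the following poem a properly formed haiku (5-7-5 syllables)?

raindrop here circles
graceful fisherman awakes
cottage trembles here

Yes

Line 1: raindrop (2), here (1), circles (2) → 5 ✓
Line 2: graceful (2), fisherman (3), awakes (2) → 7 ✓
Line 3: cottage (2), trembles (2), here (1) → 5 ✓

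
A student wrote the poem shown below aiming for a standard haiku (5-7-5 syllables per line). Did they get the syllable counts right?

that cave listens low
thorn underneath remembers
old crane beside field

Yes

Line 1: "that cave listens low": 1+1+2+1 = 5 ✓
Line 2: "thorn underneath remembers": 1+3+3 = 7 ✓
Line 3: "old crane beside field": 1+1+2+1 = 5 ✓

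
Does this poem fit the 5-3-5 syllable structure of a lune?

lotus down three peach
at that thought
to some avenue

Yes

Line 1: "lotus down three peach": 2+1+1+1 = 5 ✓
Line 2: "at that thought": 1+1+1 = 3 ✓
Line 3: "to some avenue": 1+1+3 = 5 ✓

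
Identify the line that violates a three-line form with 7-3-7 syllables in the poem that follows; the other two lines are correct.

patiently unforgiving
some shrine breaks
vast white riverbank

Line 3

Line 1: patiently (3), unforgiving (4) → 7 ✓
Line 2: some (1), shrine (1), breaks (1) → 3 ✓
Line 3: vast (1), white (1), riverbank (3) → 5 (expected 7)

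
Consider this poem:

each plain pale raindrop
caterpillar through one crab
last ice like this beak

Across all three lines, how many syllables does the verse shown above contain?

Line 1: each (1), plain (1), pale (1), raindrop (2) → 5
Line 2: caterpillar (4), through (1), one (1), crab (1) → 7
Line 3: last (1), ice (1), like (1), this (1), beak (1) → 5
Total: 5 + 7 + 5 = 17

17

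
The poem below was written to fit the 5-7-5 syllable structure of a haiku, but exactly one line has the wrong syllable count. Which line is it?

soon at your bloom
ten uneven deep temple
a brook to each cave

Line 1: soon(1) + at(1) + your(1) + bloom(1) = 4 (expected 5)
Line 2: ten(1) + uneven(3) + deep(1) + temple(2) = 7 ✓
Line 3: a(1) + brook(1) + to(1) + each(1) + cave(1) = 5 ✓

Line 1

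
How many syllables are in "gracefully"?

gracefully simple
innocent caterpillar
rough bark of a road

"gracefully" has 3 syllables.

3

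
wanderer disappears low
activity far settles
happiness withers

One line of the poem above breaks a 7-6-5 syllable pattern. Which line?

Line 1: wanderer (3), disappears (3), low (1) → 7 ✓
Line 2: activity (4), far (1), settles (2) → 7 (expected 6)
Line 3: happiness (3), withers (2) → 5 ✓

The second line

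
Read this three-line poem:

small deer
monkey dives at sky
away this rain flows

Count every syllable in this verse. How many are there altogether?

12

Line 1: small(1) + deer(1) = 2
Line 2: monkey(2) + dives(1) + at(1) + sky(1) = 5
Line 3: away(2) + this(1) + rain(1) + flows(1) = 5
Total: 2 + 5 + 5 = 12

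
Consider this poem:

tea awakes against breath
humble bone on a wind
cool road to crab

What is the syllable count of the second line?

6

The second line: humble (2), bone (1), on (1), a (1), wind (1) → 6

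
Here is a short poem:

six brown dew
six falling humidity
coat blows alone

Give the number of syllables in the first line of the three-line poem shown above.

3

The first line: six(1) + brown(1) + dew(1) = 3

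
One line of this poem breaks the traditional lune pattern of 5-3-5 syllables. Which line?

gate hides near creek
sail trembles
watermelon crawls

Line 1: gate(1) + hides(1) + near(1) + creek(1) = 4 (expected 5)
Line 2: sail(1) + trembles(2) = 3 ✓
Line 3: watermelon(4) + crawls(1) = 5 ✓

Line 1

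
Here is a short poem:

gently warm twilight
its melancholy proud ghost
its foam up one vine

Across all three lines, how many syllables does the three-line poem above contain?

Line 1: gently (2), warm (1), twilight (2) → 5
Line 2: its (1), melancholy (4), proud (1), ghost (1) → 7
Line 3: its (1), foam (1), up (1), one (1), vine (1) → 5
Total: 5 + 7 + 5 = 17

17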